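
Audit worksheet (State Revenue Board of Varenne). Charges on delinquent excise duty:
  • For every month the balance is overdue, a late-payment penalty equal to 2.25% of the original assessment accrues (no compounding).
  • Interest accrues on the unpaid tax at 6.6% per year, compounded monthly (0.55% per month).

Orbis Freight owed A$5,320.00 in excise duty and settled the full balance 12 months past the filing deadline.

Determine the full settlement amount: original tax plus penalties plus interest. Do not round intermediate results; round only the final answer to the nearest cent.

A$7,118.34

Late-payment penalty = 2.25% × A$5,320.00 × 12 mo = A$1,436.40
Interest: A$5,320.00 × ((1 + 0.0055)^12 − 1) = A$5,320.00 × 0.0680336… = A$361.9385…
Total = A$5,320.00 + A$1,436.4000 + A$361.9385… = A$7,118.34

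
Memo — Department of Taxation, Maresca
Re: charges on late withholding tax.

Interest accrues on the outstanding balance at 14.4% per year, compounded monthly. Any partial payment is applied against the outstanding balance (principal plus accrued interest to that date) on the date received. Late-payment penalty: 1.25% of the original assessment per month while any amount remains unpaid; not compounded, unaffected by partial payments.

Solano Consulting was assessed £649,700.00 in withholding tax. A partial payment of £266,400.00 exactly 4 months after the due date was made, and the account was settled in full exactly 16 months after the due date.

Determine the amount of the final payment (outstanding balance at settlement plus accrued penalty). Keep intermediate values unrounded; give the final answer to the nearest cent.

£608,865.63

Monthly rate = 14.4% ÷ 12 = 1.2%
Balance at month 4: £649,700.0000 × (1 + 0.012)^4 = £681,451.4450…
After £266,400.00 payment: £681,451.4450… − £266,400.00 = £415,051.4450…
Balance at month 16: £415,051.4450… × (1 + 0.012)^12 = £478,925.6311…
Penalty: 16 × 1.25% × £649,700.00 = £129,940.00
Final settlement = outstanding balance + penalty = £478,925.6311… + £129,940.00 = £608,865.63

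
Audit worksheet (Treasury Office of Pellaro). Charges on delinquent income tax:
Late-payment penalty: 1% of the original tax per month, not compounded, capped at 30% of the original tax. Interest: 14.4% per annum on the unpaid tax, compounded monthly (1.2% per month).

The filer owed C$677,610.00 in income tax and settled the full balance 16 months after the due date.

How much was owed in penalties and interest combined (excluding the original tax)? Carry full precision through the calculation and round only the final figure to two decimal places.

Penalty: 16 × 1% × C$677,610.00 = C$108,417.60 (below the 30% cap of C$203,283.00)
Interest: C$677,610.00 × ((1 + 0.012)^16 − 1) = C$677,610.00 × 0.2102865… = C$142,492.2561…
Penalties + interest = C$108,417.6000 + C$142,492.2561… = C$250,909.86

C$250,909.86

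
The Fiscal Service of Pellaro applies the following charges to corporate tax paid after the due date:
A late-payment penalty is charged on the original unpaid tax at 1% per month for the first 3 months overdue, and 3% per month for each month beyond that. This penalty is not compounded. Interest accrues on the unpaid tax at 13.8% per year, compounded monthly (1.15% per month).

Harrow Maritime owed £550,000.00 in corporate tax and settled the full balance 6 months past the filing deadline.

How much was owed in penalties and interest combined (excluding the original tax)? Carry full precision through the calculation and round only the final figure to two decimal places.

Penalty, months 1–3: 3 × 1% × £550,000.00 = £16,500.00
Penalty, months 4–6: 3 × 3% × £550,000.00 = £49,500.00
Interest: £550,000.00 × ((1 + 0.0115)^6 − 1) = £550,000.00 × 0.0710144… = £39,057.9371…
Penalties + interest = £66,000.0000 + £39,057.9371… = £105,057.94

£105,057.94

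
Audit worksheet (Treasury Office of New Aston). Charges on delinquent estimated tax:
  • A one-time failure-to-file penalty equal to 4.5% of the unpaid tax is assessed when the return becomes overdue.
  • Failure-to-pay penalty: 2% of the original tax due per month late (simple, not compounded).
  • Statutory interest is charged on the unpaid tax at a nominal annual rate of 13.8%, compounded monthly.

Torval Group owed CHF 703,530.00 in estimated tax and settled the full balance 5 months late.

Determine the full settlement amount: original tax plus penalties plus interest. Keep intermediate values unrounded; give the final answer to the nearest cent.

CHF 846,936.00

Failure-to-file penalty: 4.5% × CHF 703,530.00 = CHF 31,658.85
Failure-to-pay penalty: 5 × 2% × CHF 703,530.00 = CHF 70,353.00
Interest (13.8%/yr ÷ 12 = 1.15%/month): CHF 703,530.00 × ((1 + 0.0115)^5 − 1) = CHF 41,394.1549…
Total = CHF 703,530.00 + CHF 102,011.8500 + CHF 41,394.1549… = CHF 846,936.00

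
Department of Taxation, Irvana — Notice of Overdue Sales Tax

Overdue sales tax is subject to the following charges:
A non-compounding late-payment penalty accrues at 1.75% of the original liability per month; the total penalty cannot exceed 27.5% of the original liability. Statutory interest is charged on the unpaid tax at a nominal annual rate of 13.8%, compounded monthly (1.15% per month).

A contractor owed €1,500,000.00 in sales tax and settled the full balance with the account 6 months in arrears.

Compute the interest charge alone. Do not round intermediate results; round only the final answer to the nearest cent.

Interest: €1,500,000.00 × ((1 + 0.0115)^6 − 1) = €1,500,000.00 × 0.0710144… = €106,521.6466…

€106,521.65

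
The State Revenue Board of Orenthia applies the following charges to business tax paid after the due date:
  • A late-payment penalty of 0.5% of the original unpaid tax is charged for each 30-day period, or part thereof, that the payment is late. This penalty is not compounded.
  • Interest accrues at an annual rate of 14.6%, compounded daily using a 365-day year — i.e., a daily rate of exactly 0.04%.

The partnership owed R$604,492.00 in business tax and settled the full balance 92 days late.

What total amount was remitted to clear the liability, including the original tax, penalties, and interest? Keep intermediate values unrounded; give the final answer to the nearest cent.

R$639,236.91

Penalty periods: ⌈92/30⌉ = 4; penalty = 4 × 0.5% × R$604,492.00 = R$12,089.84
Interest: R$604,492.00 × ((1 + 0.0004)^92 − 1) = R$604,492.00 × 0.03747787… = R$22,655.0721…
Total = R$604,492.00 + R$12,089.8400 + R$22,655.0721… = R$639,236.91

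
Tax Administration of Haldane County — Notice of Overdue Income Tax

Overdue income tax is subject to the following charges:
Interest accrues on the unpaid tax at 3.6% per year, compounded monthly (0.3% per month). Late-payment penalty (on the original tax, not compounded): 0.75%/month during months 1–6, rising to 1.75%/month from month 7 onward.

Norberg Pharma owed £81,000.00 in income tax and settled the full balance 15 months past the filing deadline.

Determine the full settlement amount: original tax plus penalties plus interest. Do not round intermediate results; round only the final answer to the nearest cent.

Penalty, months 1–6: 6 × 0.75% × £81,000.00 = £3,645.00
Penalty, months 7–15: 9 × 1.75% × £81,000.00 = £12,757.50
Interest: £81,000.00 × ((1 + 0.003)^15 − 1) = £81,000.00 × 0.0459574… = £3,722.5491…
Total = £81,000.00 + £16,402.5000 + £3,722.5491… = £101,125.05

£101,125.05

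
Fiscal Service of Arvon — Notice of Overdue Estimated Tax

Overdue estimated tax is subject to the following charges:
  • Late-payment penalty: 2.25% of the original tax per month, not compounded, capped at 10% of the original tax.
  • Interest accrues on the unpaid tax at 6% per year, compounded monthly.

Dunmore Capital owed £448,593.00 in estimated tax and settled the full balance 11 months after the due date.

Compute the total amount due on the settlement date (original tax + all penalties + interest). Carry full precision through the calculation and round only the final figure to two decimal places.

Penalty (uncapped): 11 × 2.25% × £448,593.00 = £111,026.77…; cap = 10% × £448,593.00 = £44,859.30 → penalty = £44,859.30
Interest (6%/yr ÷ 12 = 0.5%/month): £448,593.00 × ((1 + 0.005)^11 − 1) = £25,298.7758…
Total = £448,593.00 + £44,859.3000 + £25,298.7758… = £518,751.08

£518,751.08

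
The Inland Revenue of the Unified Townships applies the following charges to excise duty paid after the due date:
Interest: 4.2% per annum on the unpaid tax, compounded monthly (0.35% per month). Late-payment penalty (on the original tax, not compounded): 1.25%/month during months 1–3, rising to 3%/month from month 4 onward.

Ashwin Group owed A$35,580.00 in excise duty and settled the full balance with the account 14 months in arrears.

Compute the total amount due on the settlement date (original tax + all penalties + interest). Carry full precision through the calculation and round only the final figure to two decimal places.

A$50,439.29

Penalty, months 1–3: 3 × 1.25% × A$35,580.00 = A$1,334.25
Penalty, months 4–14: 11 × 3% × A$35,580.00 = A$11,741.40
Interest: A$35,580.00 × ((1 + 0.0035)^14 − 1) = A$35,580.00 × 0.0501305… = A$1,783.6435…
Total = A$35,580.00 + A$13,075.6500 + A$1,783.6435… = A$50,439.29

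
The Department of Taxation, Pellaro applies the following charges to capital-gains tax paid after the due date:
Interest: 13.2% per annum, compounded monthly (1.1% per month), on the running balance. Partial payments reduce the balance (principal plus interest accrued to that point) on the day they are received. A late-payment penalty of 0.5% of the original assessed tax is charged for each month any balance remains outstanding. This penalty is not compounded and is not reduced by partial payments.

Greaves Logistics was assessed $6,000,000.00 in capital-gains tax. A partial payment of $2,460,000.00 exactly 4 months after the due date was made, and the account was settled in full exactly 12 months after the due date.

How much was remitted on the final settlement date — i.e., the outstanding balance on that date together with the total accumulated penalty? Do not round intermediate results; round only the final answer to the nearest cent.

Balance at month 4: $6,000,000.0000 × (1 + 0.011)^4 = $6,268,388.0318…
After $2,460,000.00 payment: $6,268,388.0318… − $2,460,000.00 = $3,808,388.0318…
Balance at month 12: $3,808,388.0318… × (1 + 0.011)^8 = $4,156,716.7970…
Penalty: 12 × 0.5% × $6,000,000.00 = $360,000.00
Final settlement = outstanding balance + penalty = $4,156,716.7970… + $360,000.00 = $4,516,716.80

$4,516,716.80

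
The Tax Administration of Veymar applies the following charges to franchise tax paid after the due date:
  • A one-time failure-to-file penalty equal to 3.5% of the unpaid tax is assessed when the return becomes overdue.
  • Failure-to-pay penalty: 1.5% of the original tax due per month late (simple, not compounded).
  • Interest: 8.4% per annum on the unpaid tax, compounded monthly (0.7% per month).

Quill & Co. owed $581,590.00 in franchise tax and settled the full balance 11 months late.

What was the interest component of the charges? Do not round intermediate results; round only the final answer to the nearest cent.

Interest: $581,590.00 × ((1 + 0.007)^11 − 1) = $581,590.00 × 0.0797524… = $46,383.1955…

$46,383.20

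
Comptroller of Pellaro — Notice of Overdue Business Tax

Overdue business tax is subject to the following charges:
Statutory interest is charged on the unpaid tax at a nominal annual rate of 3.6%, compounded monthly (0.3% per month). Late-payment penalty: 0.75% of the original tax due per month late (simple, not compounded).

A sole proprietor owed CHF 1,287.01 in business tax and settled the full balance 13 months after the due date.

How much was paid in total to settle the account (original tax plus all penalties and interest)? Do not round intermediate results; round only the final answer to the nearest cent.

Late-payment penalty: 13 × 0.75% × CHF 1,287.01 = CHF 125.48…
Interest: CHF 1,287.01 × ((1 + 0.003)^13 − 1) = CHF 1,287.01 × 0.0397098… = CHF 51.1069…
Total = CHF 1,287.01 + CHF 125.4835… + CHF 51.1069… = CHF 1,463.60

CHF 1,463.60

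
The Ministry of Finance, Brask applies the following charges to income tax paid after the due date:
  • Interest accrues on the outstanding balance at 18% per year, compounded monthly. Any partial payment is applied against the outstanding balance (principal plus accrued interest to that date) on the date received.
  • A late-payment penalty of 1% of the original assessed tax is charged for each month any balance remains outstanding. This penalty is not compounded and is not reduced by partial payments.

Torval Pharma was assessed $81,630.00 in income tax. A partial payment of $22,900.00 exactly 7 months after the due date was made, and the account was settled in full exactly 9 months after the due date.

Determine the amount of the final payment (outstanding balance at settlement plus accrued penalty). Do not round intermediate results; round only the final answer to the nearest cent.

Monthly rate = 18% ÷ 12 = 1.5%
Balance at month 7: $81,630.0000 × (1 + 0.015)^7 = $90,596.6402…
After $22,900.00 payment: $90,596.6402… − $22,900.00 = $67,696.6402…
Balance at month 9: $67,696.6402… × (1 + 0.015)^2 = $69,742.7712…
Penalty: 9 × 1% × $81,630.00 = $7,346.70
Final settlement = outstanding balance + penalty = $69,742.7712… + $7,346.70 = $77,089.47

$77,089.47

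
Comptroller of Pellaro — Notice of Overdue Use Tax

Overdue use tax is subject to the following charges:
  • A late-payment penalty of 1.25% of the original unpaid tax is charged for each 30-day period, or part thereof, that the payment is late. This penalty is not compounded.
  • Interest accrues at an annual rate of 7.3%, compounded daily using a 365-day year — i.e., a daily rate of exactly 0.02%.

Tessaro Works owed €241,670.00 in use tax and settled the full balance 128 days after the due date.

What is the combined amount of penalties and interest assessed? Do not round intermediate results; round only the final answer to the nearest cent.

€21,370.36

Penalty periods: ⌈128/30⌉ = 5; penalty = 5 × 1.25% × €241,670.00 = €15,104.38…
Interest: €241,670.00 × ((1 + 0.0002)^128 − 1) = €241,670.00 × 0.02592787… = €6,265.9879…
Penalties + interest = €15,104.3750 + €6,265.9879… = €21,370.36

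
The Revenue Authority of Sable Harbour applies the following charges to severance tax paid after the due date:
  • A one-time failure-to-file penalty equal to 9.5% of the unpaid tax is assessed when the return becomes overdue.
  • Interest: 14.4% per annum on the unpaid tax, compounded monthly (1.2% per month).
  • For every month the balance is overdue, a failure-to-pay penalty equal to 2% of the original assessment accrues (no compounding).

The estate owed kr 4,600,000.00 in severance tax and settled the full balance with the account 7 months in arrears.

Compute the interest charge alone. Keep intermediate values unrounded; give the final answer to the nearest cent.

kr 400,591.97

Interest: kr 4,600,000.00 × ((1 + 0.012)^7 − 1) = kr 4,600,000.00 × 0.0870852… = kr 400,591.9706…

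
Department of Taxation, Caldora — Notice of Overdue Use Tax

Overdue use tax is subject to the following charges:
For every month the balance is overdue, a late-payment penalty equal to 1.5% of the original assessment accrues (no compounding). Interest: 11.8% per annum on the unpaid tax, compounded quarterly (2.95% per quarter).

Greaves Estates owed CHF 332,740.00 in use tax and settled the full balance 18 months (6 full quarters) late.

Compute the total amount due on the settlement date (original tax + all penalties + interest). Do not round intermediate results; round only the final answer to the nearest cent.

Late-payment penalty: 18 × 1.5% × CHF 332,740.00 = CHF 89,839.80
Interest: CHF 332,740.00 × ((1 + 0.0295)^6 − 1) = CHF 332,740.00 × 0.1905787… = CHF 63,413.1541…
Total = CHF 332,740.00 + CHF 89,839.8000 + CHF 63,413.1541… = CHF 485,992.95

CHF 485,992.95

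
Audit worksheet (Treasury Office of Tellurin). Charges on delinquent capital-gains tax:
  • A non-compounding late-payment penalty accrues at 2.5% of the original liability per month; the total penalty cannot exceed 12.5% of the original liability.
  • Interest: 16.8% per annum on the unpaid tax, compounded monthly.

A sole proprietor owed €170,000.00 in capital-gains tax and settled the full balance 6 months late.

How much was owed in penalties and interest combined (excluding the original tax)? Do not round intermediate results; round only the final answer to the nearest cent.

Penalty (uncapped): 6 × 2.5% × €170,000.00 = €25,500.00; cap = 12.5% × €170,000.00 = €21,250.00 → penalty = €21,250.00
Interest (16.8%/yr ÷ 12 = 1.4%/month): €170,000.00 × ((1 + 0.014)^6 − 1) = €14,789.2281…
Penalties + interest = €21,250.0000 + €14,789.2281… = €36,039.23

€36,039.23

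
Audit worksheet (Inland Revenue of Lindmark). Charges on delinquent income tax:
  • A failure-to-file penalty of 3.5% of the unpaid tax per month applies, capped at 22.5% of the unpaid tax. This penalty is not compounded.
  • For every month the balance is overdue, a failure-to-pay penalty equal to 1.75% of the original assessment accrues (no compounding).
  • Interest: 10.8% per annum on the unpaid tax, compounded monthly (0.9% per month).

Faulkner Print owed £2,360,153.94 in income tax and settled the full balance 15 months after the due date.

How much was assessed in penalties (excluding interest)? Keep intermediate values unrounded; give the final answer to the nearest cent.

Failure-to-file: 15 × 3.5% × £2,360,153.94 = £1,239,080.82…, capped at 22.5% × £2,360,153.94 = £531,034.64…
Failure-to-pay penalty = 1.75% × £2,360,153.94 × 15 mo = £619,540.41…
Total penalty = £531,034.64… + £619,540.41… = £1,150,575.05

£1,150,575.05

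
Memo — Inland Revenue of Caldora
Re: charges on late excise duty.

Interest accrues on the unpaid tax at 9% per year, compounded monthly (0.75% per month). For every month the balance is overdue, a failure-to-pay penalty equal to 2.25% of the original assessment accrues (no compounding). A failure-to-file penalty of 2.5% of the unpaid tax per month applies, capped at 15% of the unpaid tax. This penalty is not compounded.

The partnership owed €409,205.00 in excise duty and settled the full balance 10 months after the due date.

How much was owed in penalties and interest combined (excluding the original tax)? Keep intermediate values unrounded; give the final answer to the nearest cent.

€185,199.04

Failure-to-file: 10 × 2.5% × €409,205.00 = €102,301.25, capped at 15% × €409,205.00 = €61,380.75
Failure-to-pay penalty = 2.25% × €409,205.00 × 10 mo = €92,071.13…
Interest: €409,205.00 × ((1 + 0.0075)^10 − 1) = €409,205.00 × 0.0775825… = €31,747.1655…
Penalties + interest = €153,451.8750 + €31,747.1655… = €185,199.04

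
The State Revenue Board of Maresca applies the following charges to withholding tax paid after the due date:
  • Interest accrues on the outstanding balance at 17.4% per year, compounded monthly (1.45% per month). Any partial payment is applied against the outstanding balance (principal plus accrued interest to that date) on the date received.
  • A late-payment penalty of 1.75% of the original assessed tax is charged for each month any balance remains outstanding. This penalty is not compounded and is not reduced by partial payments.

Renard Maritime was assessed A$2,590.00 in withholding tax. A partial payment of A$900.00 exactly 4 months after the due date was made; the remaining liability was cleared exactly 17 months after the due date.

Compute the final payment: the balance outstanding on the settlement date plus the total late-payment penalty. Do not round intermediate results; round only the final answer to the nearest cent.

Balance at month 4: A$2,590.0000 × (1 + 0.0145)^4 = A$2,743.5190…
After A$900.00 payment: A$2,743.5190… − A$900.00 = A$1,843.5190…
Balance at month 17: A$1,843.5190… × (1 + 0.0145)^13 = A$2,222.9223…
Penalty: 17 × 1.75% × A$2,590.00 = A$770.53…
Final settlement = outstanding balance + penalty = A$2,222.9223… + A$770.53… = A$2,993.45

A$2,993.45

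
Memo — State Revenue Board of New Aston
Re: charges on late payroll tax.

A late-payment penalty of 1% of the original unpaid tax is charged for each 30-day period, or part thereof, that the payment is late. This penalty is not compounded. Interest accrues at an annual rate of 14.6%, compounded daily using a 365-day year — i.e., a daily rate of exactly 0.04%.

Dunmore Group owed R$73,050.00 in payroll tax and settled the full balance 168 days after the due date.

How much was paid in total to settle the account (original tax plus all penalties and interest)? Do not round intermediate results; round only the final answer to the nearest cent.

R$82,509.61

Penalty periods: ⌈168/30⌉ = 6; penalty = 6 × 1% × R$73,050.00 = R$4,383.00
Interest: R$73,050.00 × ((1 + 0.0004)^168 − 1) = R$73,050.00 × 0.06949499… = R$5,076.6089…
Total = R$73,050.00 + R$4,383.0000 + R$5,076.6089… = R$82,509.61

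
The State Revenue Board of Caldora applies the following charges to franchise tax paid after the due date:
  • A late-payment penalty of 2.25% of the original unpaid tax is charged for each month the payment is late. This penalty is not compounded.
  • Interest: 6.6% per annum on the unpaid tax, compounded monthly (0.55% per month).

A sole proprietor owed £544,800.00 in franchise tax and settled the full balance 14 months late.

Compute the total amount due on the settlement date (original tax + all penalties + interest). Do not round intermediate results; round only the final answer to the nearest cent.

Late-payment penalty = 2.25% × £544,800.00 × 14 mo = £171,612.00
Interest: £544,800.00 × ((1 + 0.0055)^14 − 1) = £544,800.00 × 0.0798142… = £43,482.7961…
Total = £544,800.00 + £171,612.0000 + £43,482.7961… = £759,894.80

£759,894.80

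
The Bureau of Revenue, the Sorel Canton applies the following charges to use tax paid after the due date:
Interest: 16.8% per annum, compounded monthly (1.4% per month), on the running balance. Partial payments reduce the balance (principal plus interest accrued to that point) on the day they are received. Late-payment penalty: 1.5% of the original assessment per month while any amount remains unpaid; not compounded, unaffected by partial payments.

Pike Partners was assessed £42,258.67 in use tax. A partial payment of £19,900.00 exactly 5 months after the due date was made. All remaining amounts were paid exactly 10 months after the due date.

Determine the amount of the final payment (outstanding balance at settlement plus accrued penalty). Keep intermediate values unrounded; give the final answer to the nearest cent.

£33,568.11

Balance at month 5: £42,258.6700 × (1 + 0.014)^5 = £45,300.7716…
After £19,900.00 payment: £45,300.7716… − £19,900.00 = £25,400.7716…
Balance at month 10: £25,400.7716… × (1 + 0.014)^5 = £27,229.3130…
Penalty: 10 × 1.5% × £42,258.67 = £6,338.80…
Final settlement = outstanding balance + penalty = £27,229.3130… + £6,338.80… = £33,568.11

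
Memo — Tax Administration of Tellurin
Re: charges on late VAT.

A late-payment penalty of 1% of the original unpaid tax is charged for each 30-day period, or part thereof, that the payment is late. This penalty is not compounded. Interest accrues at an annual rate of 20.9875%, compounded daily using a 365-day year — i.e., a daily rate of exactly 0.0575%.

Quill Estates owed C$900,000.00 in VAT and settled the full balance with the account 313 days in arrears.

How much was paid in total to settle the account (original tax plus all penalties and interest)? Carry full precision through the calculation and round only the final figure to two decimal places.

C$1,176,412.96

Penalty periods: ⌈313/30⌉ = 11; penalty = 11 × 1% × C$900,000.00 = C$99,000.00
Interest: C$900,000.00 × ((1 + 0.000575)^313 − 1) = C$900,000.00 × 0.19712551… = C$177,412.9613…
Total = C$900,000.00 + C$99,000.0000 + C$177,412.9613… = C$1,176,412.96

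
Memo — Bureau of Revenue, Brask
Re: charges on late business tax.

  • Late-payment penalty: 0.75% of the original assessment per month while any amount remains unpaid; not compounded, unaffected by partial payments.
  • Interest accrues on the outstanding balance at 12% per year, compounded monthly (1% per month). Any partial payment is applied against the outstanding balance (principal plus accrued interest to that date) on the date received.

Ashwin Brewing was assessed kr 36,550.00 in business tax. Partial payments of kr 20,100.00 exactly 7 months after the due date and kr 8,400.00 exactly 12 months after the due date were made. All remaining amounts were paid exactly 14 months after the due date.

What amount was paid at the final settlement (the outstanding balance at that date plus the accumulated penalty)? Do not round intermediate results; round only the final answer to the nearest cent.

Balance at month 7: kr 36,550.0000 × (1 + 0.01)^7 = kr 39,186.5471…
After kr 20,100.00 payment: kr 39,186.5471… − kr 20,100.00 = kr 19,086.5471…
Balance at month 12: kr 19,086.5471… × (1 + 0.01)^5 = kr 20,060.1528…
After kr 8,400.00 payment: kr 20,060.1528… − kr 8,400.00 = kr 11,660.1528…
Balance at month 14: kr 11,660.1528… × (1 + 0.01)^2 = kr 11,894.5219…
Penalty: 14 × 0.75% × kr 36,550.00 = kr 3,837.75
Final settlement = outstanding balance + penalty = kr 11,894.5219… + kr 3,837.75 = kr 15,732.27

kr 15,732.27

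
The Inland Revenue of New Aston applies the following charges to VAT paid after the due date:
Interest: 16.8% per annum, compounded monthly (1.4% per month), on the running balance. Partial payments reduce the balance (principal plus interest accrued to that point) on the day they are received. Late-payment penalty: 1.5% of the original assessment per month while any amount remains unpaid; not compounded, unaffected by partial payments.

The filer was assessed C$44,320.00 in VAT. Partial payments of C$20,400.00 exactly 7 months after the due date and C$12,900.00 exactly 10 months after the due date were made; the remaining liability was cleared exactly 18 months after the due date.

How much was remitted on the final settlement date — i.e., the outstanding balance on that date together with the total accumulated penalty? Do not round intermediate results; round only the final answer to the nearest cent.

C$30,700.14

Balance at month 7: C$44,320.0000 × (1 + 0.014)^7 = C$48,850.0977…
After C$20,400.00 payment: C$48,850.0977… − C$20,400.00 = C$28,450.0977…
Balance at month 10: C$28,450.0977… × (1 + 0.014)^3 = C$29,661.8085…
After C$12,900.00 payment: C$29,661.8085… − C$12,900.00 = C$16,761.8085…
Balance at month 18: C$16,761.8085… × (1 + 0.014)^8 = C$18,733.7412…
Penalty: 18 × 1.5% × C$44,320.00 = C$11,966.40
Final settlement = outstanding balance + penalty = C$18,733.7412… + C$11,966.40 = C$30,700.14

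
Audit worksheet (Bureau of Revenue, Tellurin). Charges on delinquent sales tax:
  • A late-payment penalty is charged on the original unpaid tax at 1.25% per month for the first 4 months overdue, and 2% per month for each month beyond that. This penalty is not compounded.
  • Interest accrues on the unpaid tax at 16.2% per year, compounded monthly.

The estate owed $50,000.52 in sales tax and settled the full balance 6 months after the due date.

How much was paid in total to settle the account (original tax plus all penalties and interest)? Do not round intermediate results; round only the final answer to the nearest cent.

$58,689.78

Penalty, months 1–4: 4 × 1.25% × $50,000.52 = $2,500.03…
Penalty, months 5–6: 2 × 2% × $50,000.52 = $2,000.02…
Interest (16.2%/yr ÷ 12 = 1.35%/month): $50,000.52 × ((1 + 0.0135)^6 − 1) = $4,189.2165…
Total = $50,000.52 + $4,500.0468 + $4,189.2165… = $58,689.78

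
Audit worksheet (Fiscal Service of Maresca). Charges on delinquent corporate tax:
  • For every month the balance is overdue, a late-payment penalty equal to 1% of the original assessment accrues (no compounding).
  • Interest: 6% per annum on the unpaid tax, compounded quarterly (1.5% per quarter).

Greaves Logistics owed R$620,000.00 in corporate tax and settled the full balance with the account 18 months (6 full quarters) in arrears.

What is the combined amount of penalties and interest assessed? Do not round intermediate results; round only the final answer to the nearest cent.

R$169,534.82

Late-payment penalty: 18 × 1% × R$620,000.00 = R$111,600.00
Interest: R$620,000.00 × ((1 + 0.015)^6 − 1) = R$620,000.00 × 0.0934433… = R$57,934.8236…
Penalties + interest = R$111,600.0000 + R$57,934.8236… = R$169,534.82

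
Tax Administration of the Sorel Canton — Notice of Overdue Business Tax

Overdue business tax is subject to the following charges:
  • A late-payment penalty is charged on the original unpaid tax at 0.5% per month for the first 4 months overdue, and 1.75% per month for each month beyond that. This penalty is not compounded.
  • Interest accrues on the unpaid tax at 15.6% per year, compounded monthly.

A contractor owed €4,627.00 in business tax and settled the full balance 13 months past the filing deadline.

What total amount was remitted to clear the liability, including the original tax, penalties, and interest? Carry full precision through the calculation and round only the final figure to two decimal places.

Penalty, months 1–4: 4 × 0.5% × €4,627.00 = €92.54
Penalty, months 5–13: 9 × 1.75% × €4,627.00 = €728.75…
Interest (15.6%/yr ÷ 12 = 1.3%/month): €4,627.00 × ((1 + 0.013)^13 − 1) = €845.9602…
Total = €4,627.00 + €821.2925 + €845.9602… = €6,294.25

€6,294.25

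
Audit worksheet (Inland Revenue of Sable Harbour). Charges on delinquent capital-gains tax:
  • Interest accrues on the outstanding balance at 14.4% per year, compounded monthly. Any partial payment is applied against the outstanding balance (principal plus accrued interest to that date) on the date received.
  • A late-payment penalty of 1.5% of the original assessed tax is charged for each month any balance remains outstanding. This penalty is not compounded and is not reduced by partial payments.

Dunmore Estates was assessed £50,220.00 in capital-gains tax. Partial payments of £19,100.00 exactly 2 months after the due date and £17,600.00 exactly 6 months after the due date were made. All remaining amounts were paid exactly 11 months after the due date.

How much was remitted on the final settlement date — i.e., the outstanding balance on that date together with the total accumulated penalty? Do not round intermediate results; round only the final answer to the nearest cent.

Monthly rate = 14.4% ÷ 12 = 1.2%
Balance at month 2: £50,220.0000 × (1 + 0.012)^2 = £51,432.5117…
After £19,100.00 payment: £51,432.5117… − £19,100.00 = £32,332.5117…
Balance at month 6: £32,332.5117… × (1 + 0.012)^4 = £33,912.6317…
After £17,600.00 payment: £33,912.6317… − £17,600.00 = £16,312.6317…
Balance at month 11: £16,312.6317… × (1 + 0.012)^5 = £17,315.1634…
Penalty: 11 × 1.5% × £50,220.00 = £8,286.30
Final settlement = outstanding balance + penalty = £17,315.1634… + £8,286.30 = £25,601.46

£25,601.46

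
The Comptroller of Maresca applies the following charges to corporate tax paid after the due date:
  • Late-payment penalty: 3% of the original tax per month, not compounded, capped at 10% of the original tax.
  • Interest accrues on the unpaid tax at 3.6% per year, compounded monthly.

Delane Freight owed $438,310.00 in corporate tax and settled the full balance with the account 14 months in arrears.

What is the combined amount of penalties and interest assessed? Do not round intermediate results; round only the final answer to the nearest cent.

$62,603.34

Penalty (uncapped): 14 × 3% × $438,310.00 = $184,090.20; cap = 10% × $438,310.00 = $43,831.00 → penalty = $43,831.00
Interest (3.6%/yr ÷ 12 = 0.3%/month): $438,310.00 × ((1 + 0.003)^14 − 1) = $18,772.3394…
Penalties + interest = $43,831.0000 + $18,772.3394… = $62,603.34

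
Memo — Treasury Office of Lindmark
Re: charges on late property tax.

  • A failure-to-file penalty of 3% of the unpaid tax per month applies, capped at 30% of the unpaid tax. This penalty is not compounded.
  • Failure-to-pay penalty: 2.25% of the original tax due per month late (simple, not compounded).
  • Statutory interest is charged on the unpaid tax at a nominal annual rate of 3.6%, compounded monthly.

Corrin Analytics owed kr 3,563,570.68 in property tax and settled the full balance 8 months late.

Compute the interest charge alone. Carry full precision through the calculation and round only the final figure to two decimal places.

kr 86,429.12

Interest (3.6%/yr ÷ 12 = 0.3%/month): kr 3,563,570.68 × ((1 + 0.003)^8 − 1) = kr 86,429.1245…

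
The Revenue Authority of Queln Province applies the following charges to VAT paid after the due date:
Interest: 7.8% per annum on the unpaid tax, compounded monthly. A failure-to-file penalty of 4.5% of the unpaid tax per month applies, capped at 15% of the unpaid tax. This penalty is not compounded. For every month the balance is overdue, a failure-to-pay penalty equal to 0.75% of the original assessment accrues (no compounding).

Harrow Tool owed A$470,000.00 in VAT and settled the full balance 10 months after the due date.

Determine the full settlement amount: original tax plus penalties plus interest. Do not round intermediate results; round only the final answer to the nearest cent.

Failure-to-file: 10 × 4.5% × A$470,000.00 = A$211,500.00, capped at 15% × A$470,000.00 = A$70,500.00
Failure-to-pay penalty: 10 × 0.75% × A$470,000.00 = A$35,250.00
Interest (7.8%/yr ÷ 12 = 0.65%/month): A$470,000.00 × ((1 + 0.0065)^10 − 1) = A$31,459.2539…
Total = A$470,000.00 + A$105,750.0000 + A$31,459.2539… = A$607,209.25

A$607,209.25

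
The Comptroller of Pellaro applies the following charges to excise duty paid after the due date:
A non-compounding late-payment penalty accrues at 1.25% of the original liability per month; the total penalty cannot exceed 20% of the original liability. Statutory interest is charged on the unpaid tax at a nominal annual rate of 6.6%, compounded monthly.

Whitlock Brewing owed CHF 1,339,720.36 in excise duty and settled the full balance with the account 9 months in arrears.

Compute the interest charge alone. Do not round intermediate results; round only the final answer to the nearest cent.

CHF 67,793.99

Interest (6.6%/yr ÷ 12 = 0.55%/month): CHF 1,339,720.36 × ((1 + 0.0055)^9 − 1) = CHF 67,793.9919…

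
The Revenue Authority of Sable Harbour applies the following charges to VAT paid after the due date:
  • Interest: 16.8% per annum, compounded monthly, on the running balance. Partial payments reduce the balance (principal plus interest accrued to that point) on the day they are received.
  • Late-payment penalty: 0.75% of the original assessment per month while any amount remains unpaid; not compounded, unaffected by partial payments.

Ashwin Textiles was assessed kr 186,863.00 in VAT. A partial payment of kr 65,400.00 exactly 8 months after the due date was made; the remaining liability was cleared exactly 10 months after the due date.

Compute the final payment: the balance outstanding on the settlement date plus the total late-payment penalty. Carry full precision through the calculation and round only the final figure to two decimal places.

Monthly rate = 16.8% ÷ 12 = 1.4%
Balance at month 8: kr 186,863.0000 × (1 + 0.014)^8 = kr 208,846.3824…
After kr 65,400.00 payment: kr 208,846.3824… − kr 65,400.00 = kr 143,446.3824…
Balance at month 10: kr 143,446.3824… × (1 + 0.014)^2 = kr 147,490.9966…
Penalty: 10 × 0.75% × kr 186,863.00 = kr 14,014.73…
Final settlement = outstanding balance + penalty = kr 147,490.9966… + kr 14,014.73… = kr 161,505.72

kr 161,505.72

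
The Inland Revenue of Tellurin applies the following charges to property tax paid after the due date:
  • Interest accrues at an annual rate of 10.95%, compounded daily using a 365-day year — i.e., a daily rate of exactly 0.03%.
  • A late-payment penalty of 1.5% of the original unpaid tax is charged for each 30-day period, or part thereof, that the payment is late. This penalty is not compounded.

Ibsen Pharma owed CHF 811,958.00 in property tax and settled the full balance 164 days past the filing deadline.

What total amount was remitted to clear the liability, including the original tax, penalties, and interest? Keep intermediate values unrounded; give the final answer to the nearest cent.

CHF 925,975.31

Penalty periods: ⌈164/30⌉ = 6; penalty = 6 × 1.5% × CHF 811,958.00 = CHF 73,076.22
Interest: CHF 811,958.00 × ((1 + 0.0003)^164 − 1) = CHF 811,958.00 × 0.05042267… = CHF 40,941.0864…
Total = CHF 811,958.00 + CHF 73,076.2200 + CHF 40,941.0864… = CHF 925,975.31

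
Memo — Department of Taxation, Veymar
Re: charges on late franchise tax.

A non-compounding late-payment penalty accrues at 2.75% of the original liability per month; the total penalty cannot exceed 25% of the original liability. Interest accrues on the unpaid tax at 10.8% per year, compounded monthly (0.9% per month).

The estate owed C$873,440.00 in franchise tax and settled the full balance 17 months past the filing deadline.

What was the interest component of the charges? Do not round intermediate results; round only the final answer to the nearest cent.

Interest: C$873,440.00 × ((1 + 0.009)^17 − 1) = C$873,440.00 × 0.1645277… = C$143,705.0806…

C$143,705.08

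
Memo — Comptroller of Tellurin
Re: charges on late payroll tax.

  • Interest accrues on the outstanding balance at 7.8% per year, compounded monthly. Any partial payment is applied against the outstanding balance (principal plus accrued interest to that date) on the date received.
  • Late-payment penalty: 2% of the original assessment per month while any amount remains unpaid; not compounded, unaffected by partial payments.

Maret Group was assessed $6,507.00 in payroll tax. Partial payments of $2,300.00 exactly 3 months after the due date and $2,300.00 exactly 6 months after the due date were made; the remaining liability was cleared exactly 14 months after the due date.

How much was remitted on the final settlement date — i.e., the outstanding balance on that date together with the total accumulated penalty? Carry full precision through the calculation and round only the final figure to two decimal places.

Monthly rate = 7.8% ÷ 12 = 0.65%
Balance at month 3: $6,507.0000 × (1 + 0.0065)^3 = $6,634.7130…
After $2,300.00 payment: $6,634.7130… − $2,300.00 = $4,334.7130…
Balance at month 6: $4,334.7130… × (1 + 0.0065)^3 = $4,419.7906…
After $2,300.00 payment: $4,419.7906… − $2,300.00 = $2,119.7906…
Balance at month 14: $2,119.7906… × (1 + 0.0065)^8 = $2,232.5603…
Penalty: 14 × 2% × $6,507.00 = $1,821.96
Final settlement = outstanding balance + penalty = $2,232.5603… + $1,821.96 = $4,054.52

$4,054.52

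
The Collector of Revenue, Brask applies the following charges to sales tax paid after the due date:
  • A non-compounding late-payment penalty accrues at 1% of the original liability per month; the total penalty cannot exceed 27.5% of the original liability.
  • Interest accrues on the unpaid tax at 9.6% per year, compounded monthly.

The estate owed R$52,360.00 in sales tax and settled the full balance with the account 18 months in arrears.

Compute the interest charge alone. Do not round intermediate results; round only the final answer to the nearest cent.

Interest (9.6%/yr ÷ 12 = 0.8%/month): R$52,360.00 × ((1 + 0.008)^18 − 1) = R$8,075.0959…

R$8,075.10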